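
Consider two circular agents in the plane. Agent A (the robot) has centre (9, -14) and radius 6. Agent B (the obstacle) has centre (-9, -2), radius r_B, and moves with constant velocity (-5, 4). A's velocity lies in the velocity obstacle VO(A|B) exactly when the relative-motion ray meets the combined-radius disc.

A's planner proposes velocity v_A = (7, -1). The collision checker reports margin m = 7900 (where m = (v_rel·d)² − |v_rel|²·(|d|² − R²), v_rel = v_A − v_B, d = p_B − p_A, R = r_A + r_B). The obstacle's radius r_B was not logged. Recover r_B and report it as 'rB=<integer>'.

m = 7900
d = (-18, 12);  v_rel = (12, -5),  |v_rel|² = 169
v_rel×d = (12)·(12) − (-5)·(-18) = 54
since m = R²·169 − 54²:  R² = (2916 + 7900) / 169 = 64
R = √64 = 8  ⇒  r_B = 8 − 6 = 2

rB=2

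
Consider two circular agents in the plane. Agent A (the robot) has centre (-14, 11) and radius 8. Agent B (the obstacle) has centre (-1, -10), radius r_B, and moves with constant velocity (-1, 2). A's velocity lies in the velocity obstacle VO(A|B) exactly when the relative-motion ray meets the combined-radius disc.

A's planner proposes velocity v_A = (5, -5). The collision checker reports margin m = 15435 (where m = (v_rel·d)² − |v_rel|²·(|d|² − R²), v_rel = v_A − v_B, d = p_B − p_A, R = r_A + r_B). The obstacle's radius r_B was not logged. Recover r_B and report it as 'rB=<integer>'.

m = 15435
d = (13, -21);  v_rel = (6, -7),  |v_rel|² = 85
v_rel×d = (6)·(-21) − (-7)·(13) = -35
since m = R²·85 − (-35)²:  R² = (1225 + 15435) / 85 = 196
R = √196 = 14  ⇒  r_B = 14 − 8 = 6

rB=6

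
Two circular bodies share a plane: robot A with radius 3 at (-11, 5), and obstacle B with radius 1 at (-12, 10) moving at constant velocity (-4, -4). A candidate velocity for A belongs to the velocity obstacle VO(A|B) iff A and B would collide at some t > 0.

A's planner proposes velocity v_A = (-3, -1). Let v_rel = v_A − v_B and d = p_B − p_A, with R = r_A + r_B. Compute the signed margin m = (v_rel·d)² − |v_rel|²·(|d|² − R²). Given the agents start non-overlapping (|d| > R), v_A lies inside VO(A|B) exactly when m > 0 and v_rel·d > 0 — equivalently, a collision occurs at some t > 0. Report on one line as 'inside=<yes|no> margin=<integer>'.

d = (-1, 5),  |d|² = 26;  R = 3+1 = 4,  c = 26−4² = 10
v_rel = (1, 3),  |v_rel|² = 10;  v_rel·d = (1)·(-1) + (3)·(5) = 14
10·t² − 28·t + 10 = 0  ⇒  m = 14² − 10·10 = 96
m = 96 > 0,  v_rel·d = 14 > 0  ⇒  inside

inside=yes margin=96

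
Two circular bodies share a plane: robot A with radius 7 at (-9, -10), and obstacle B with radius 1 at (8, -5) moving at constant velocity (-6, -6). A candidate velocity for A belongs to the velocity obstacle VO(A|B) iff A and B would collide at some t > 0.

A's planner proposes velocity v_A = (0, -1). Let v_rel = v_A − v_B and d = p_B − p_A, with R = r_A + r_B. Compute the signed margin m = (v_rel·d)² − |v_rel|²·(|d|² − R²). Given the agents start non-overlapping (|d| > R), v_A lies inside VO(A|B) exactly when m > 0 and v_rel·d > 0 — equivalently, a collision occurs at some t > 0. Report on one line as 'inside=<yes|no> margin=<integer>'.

d = (17, 5),  |d|² = 314;  R = 7+1 = 8,  c = 314−8² = 250
v_rel = (6, 5),  |v_rel|² = 61;  v_rel·d = (6)·(17) + (5)·(5) = 127
61·t² − 254·t + 250 = 0  ⇒  m = 127² − 61·250 = 879
m = 879 > 0,  v_rel·d = 127 > 0  ⇒  inside

inside=yes margin=879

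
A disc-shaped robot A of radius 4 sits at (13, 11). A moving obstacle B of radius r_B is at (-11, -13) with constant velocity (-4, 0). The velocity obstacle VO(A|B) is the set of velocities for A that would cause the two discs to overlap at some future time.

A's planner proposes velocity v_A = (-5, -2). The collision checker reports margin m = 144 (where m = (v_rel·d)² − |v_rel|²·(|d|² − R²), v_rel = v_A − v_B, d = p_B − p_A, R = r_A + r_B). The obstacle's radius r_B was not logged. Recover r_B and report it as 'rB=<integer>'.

m = 144
d = (-24, -24);  v_rel = (-1, -2),  |v_rel|² = 5
v_rel×d = (-1)·(-24) − (-2)·(-24) = -24
since m = R²·5 − (-24)²:  R² = (576 + 144) / 5 = 144
R = √144 = 12  ⇒  r_B = 12 − 4 = 8

rB=8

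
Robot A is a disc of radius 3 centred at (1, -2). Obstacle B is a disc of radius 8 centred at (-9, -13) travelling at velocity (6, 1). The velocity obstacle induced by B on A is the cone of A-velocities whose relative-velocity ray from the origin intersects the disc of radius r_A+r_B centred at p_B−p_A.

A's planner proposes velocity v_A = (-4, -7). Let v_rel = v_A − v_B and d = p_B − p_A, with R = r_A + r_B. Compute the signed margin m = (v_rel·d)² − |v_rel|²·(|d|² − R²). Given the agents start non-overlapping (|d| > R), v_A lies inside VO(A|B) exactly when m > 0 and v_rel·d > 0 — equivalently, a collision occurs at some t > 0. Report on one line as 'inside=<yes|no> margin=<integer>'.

d = (-10, -11),  |d|² = 221;  R = 3+8 = 11,  c = 221−11² = 100
v_rel = (-10, -8),  |v_rel|² = 164;  v_rel·d = (-10)·(-10) + (-8)·(-11) = 188
164·t² − 376·t + 100 = 0  ⇒  m = 188² − 164·100 = 18944
m = 18944 > 0,  v_rel·d = 188 > 0  ⇒  inside

inside=yes margin=18944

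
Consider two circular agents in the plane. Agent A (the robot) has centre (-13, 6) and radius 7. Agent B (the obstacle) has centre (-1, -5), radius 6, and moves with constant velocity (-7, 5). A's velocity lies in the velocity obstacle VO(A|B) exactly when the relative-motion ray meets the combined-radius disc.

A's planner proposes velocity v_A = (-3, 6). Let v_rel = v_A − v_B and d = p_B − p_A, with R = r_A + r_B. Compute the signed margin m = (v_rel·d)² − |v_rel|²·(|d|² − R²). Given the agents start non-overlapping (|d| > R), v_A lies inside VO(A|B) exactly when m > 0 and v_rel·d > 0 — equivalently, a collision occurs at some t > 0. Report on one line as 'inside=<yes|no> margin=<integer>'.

d = (12, -11),  |d|² = 265;  R = 7+6 = 13,  c = 265−13² = 96
v_rel = (4, 1),  |v_rel|² = 17;  v_rel·d = (4)·(12) + (1)·(-11) = 37
17·t² − 74·t + 96 = 0  ⇒  m = 37² − 17·96 = -263
m = -263 < 0,  v_rel·d = 37 > 0  ⇒  outside

inside=no margin=-263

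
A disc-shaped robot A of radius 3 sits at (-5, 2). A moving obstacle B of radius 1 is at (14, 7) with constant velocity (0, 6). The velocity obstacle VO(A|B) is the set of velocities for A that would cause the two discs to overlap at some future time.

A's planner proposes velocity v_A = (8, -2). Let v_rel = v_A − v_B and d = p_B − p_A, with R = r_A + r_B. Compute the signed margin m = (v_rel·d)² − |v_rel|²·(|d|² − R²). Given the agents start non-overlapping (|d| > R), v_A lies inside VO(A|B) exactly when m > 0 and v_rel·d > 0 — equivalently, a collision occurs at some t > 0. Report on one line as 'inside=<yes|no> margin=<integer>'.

d = (19, 5),  |d|² = 386;  R = 3+1 = 4,  c = 386−4² = 370
v_rel = (8, -8),  |v_rel|² = 128;  v_rel·d = (8)·(19) + (-8)·(5) = 112
128·t² − 224·t + 370 = 0  ⇒  m = 112² − 128·370 = -34816
m = -34816 < 0,  v_rel·d = 112 > 0  ⇒  outside

inside=no margin=-34816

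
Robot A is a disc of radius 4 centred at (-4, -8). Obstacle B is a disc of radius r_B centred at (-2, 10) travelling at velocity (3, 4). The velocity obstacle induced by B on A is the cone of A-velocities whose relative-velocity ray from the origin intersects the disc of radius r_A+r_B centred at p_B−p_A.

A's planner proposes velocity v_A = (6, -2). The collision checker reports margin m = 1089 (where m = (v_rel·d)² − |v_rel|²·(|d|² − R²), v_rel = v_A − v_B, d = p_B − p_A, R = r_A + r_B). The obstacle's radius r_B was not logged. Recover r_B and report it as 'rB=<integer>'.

m = 1089
d = (2, 18);  v_rel = (3, -6),  |v_rel|² = 45
v_rel×d = (3)·(18) − (-6)·(2) = 66
since m = R²·45 − 66²:  R² = (4356 + 1089) / 45 = 121
R = √121 = 11  ⇒  r_B = 11 − 4 = 7

rB=7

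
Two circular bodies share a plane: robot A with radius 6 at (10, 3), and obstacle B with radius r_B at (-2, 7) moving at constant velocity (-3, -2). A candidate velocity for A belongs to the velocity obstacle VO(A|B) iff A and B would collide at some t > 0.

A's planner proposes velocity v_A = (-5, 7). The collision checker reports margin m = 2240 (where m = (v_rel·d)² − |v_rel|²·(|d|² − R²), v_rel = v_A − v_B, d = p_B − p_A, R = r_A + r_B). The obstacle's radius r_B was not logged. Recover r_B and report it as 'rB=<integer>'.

m = 2240
d = (-12, 4);  v_rel = (-2, 9),  |v_rel|² = 85
v_rel×d = (-2)·(4) − (9)·(-12) = 100
since m = R²·85 − 100²:  R² = (10000 + 2240) / 85 = 144
R = √144 = 12  ⇒  r_B = 12 − 6 = 6

rB=6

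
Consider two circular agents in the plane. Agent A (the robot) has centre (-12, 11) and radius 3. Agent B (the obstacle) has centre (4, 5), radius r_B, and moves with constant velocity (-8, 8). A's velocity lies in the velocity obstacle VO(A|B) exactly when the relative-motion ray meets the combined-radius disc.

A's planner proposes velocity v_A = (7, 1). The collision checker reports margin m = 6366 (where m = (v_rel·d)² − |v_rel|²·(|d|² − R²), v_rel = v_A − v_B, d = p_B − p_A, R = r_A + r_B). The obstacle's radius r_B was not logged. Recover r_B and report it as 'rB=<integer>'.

m = 6366
d = (16, -6);  v_rel = (15, -7),  |v_rel|² = 274
v_rel×d = (15)·(-6) − (-7)·(16) = 22
since m = R²·274 − 22²:  R² = (484 + 6366) / 274 = 25
R = √25 = 5  ⇒  r_B = 5 − 3 = 2

rB=2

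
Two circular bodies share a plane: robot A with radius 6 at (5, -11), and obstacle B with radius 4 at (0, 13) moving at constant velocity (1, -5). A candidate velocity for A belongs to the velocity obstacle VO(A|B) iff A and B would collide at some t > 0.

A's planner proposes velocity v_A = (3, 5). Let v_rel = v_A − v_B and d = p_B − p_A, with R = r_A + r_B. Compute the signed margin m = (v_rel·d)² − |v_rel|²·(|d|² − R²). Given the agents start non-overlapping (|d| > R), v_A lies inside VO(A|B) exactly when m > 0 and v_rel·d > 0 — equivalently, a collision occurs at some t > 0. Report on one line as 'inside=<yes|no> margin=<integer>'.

d = (-5, 24),  |d|² = 601;  R = 6+4 = 10,  c = 601−10² = 501
v_rel = (2, 10),  |v_rel|² = 104;  v_rel·d = (2)·(-5) + (10)·(24) = 230
104·t² − 460·t + 501 = 0  ⇒  m = 230² − 104·501 = 796
m = 796 > 0,  v_rel·d = 230 > 0  ⇒  inside

inside=yes margin=796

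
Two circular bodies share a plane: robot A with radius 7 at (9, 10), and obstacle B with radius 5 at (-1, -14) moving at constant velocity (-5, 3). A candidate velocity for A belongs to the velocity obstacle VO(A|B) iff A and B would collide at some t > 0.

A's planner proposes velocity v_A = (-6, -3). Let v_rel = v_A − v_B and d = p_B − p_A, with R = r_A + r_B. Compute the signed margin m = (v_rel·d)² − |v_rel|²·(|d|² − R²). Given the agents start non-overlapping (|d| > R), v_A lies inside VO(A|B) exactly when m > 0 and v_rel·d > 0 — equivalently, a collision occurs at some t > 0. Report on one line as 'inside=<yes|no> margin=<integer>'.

d = (-10, -24),  |d|² = 676;  R = 7+5 = 12,  c = 676−12² = 532
v_rel = (-1, -6),  |v_rel|² = 37;  v_rel·d = (-1)·(-10) + (-6)·(-24) = 154
37·t² − 308·t + 532 = 0  ⇒  m = 154² − 37·532 = 4032
m = 4032 > 0,  v_rel·d = 154 > 0  ⇒  inside

inside=yes margin=4032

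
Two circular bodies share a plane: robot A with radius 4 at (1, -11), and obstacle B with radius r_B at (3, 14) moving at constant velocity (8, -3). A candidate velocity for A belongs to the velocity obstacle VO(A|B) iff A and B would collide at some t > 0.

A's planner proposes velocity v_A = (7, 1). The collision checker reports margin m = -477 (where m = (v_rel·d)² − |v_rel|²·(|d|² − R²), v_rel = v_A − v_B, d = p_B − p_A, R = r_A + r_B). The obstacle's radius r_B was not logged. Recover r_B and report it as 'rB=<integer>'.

m = -477
d = (2, 25);  v_rel = (-1, 4),  |v_rel|² = 17
v_rel×d = (-1)·(25) − (4)·(2) = -33
since m = R²·17 − (-33)²:  R² = (1089 + -477) / 17 = 36
R = √36 = 6  ⇒  r_B = 6 − 4 = 2

rB=2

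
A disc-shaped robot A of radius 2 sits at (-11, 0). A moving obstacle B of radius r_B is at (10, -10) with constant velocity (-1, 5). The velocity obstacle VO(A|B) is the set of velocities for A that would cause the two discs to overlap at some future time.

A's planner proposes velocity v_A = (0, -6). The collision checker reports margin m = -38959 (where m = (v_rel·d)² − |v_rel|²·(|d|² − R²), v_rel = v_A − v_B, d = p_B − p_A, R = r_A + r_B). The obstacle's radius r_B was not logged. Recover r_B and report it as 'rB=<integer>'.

m = -38959
d = (21, -10);  v_rel = (1, -11),  |v_rel|² = 122
v_rel×d = (1)·(-10) − (-11)·(21) = 221
since m = R²·122 − 221²:  R² = (48841 + -38959) / 122 = 81
R = √81 = 9  ⇒  r_B = 9 − 2 = 7

rB=7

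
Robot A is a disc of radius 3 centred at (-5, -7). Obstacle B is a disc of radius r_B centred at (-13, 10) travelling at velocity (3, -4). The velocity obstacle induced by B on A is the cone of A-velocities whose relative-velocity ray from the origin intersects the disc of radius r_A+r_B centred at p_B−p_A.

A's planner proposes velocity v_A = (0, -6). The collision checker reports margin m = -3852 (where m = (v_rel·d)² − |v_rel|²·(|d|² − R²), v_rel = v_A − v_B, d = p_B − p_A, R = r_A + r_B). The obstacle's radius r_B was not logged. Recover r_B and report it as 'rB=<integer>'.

m = -3852
d = (-8, 17);  v_rel = (-3, -2),  |v_rel|² = 13
v_rel×d = (-3)·(17) − (-2)·(-8) = -67
since m = R²·13 − (-67)²:  R² = (4489 + -3852) / 13 = 49
R = √49 = 7  ⇒  r_B = 7 − 3 = 4

rB=4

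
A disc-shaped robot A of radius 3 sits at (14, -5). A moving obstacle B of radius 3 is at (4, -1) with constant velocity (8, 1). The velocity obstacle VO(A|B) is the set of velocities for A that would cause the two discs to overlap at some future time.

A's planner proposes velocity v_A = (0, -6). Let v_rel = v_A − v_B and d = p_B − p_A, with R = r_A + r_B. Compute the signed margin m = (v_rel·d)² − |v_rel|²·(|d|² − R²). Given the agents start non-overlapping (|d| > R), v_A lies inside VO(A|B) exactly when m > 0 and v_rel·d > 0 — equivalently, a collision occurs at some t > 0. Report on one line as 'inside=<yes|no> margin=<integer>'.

d = (-10, 4),  |d|² = 116;  R = 3+3 = 6,  c = 116−6² = 80
v_rel = (-8, -7),  |v_rel|² = 113;  v_rel·d = (-8)·(-10) + (-7)·(4) = 52
113·t² − 104·t + 80 = 0  ⇒  m = 52² − 113·80 = -6336
m = -6336 < 0,  v_rel·d = 52 > 0  ⇒  outside

inside=no margin=-6336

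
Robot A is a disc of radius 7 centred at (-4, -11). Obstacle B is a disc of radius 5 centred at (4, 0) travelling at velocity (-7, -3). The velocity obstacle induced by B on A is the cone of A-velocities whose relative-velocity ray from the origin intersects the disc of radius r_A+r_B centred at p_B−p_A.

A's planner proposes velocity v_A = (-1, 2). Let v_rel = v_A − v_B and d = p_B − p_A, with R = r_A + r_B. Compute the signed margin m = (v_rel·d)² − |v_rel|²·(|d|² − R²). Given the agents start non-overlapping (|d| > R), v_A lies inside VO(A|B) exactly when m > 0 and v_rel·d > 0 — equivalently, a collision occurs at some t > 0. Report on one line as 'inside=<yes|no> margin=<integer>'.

d = (8, 11),  |d|² = 185;  R = 7+5 = 12,  c = 185−12² = 41
v_rel = (6, 5),  |v_rel|² = 61;  v_rel·d = (6)·(8) + (5)·(11) = 103
61·t² − 206·t + 41 = 0  ⇒  m = 103² − 61·41 = 8108
m = 8108 > 0,  v_rel·d = 103 > 0  ⇒  inside

inside=yes margin=8108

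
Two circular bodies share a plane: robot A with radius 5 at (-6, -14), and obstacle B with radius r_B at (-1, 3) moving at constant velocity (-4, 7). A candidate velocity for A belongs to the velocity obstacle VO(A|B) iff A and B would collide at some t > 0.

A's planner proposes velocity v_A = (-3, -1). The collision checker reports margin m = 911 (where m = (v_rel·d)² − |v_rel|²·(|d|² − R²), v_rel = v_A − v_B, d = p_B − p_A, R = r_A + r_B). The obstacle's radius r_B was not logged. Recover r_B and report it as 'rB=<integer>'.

m = 911
d = (5, 17);  v_rel = (1, -8),  |v_rel|² = 65
v_rel×d = (1)·(17) − (-8)·(5) = 57
since m = R²·65 − 57²:  R² = (3249 + 911) / 65 = 64
R = √64 = 8  ⇒  r_B = 8 − 5 = 3

rB=3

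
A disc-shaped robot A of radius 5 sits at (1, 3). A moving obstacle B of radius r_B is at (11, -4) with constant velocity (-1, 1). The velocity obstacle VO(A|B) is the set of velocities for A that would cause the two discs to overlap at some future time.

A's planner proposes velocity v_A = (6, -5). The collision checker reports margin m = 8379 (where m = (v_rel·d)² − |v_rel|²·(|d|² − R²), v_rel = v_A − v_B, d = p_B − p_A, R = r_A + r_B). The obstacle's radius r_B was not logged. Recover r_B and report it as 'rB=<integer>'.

m = 8379
d = (10, -7);  v_rel = (7, -6),  |v_rel|² = 85
v_rel×d = (7)·(-7) − (-6)·(10) = 11
since m = R²·85 − 11²:  R² = (121 + 8379) / 85 = 100
R = √100 = 10  ⇒  r_B = 10 − 5 = 5

rB=5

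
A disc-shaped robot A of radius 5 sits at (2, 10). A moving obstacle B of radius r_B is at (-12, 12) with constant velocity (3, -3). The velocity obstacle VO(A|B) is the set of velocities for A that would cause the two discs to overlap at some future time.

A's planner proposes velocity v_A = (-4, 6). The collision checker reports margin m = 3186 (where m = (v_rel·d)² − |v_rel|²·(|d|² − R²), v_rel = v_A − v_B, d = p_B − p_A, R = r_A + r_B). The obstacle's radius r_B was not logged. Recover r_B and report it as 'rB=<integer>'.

m = 3186
d = (-14, 2);  v_rel = (-7, 9),  |v_rel|² = 130
v_rel×d = (-7)·(2) − (9)·(-14) = 112
since m = R²·130 − 112²:  R² = (12544 + 3186) / 130 = 121
R = √121 = 11  ⇒  r_B = 11 − 5 = 6

rB=6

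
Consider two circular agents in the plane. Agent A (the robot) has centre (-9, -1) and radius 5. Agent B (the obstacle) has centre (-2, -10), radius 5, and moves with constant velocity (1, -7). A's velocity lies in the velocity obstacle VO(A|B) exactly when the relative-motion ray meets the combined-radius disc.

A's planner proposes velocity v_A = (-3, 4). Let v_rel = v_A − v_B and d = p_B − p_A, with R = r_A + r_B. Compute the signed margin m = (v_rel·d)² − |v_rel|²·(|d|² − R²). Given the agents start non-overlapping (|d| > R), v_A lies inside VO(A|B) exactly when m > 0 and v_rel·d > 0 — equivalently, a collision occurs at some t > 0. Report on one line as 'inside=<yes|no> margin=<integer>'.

d = (7, -9),  |d|² = 130;  R = 5+5 = 10,  c = 130−10² = 30
v_rel = (-4, 11),  |v_rel|² = 137;  v_rel·d = (-4)·(7) + (11)·(-9) = -127
137·t² + 254·t + 30 = 0  ⇒  m = (-127)² − 137·30 = 12019
m = 12019 > 0,  v_rel·d = -127 < 0  ⇒  outside

inside=no margin=12019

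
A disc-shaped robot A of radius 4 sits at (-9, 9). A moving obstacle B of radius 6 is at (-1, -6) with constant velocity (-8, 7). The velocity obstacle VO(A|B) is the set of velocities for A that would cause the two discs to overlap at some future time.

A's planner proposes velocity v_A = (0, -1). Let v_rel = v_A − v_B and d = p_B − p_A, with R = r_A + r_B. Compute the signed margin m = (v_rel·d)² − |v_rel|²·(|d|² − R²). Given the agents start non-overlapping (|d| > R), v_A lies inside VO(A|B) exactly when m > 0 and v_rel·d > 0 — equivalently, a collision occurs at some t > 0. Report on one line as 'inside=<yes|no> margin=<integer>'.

d = (8, -15),  |d|² = 289;  R = 4+6 = 10,  c = 289−10² = 189
v_rel = (8, -8),  |v_rel|² = 128;  v_rel·d = (8)·(8) + (-8)·(-15) = 184
128·t² − 368·t + 189 = 0  ⇒  m = 184² − 128·189 = 9664
m = 9664 > 0,  v_rel·d = 184 > 0  ⇒  inside

inside=yes margin=9664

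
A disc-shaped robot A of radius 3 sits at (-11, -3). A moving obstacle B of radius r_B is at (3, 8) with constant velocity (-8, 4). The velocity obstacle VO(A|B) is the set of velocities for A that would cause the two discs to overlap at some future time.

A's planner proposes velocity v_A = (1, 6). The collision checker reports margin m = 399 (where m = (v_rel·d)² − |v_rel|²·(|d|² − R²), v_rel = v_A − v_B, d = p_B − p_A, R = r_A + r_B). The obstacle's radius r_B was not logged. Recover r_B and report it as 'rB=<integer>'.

m = 399
d = (14, 11);  v_rel = (9, 2),  |v_rel|² = 85
v_rel×d = (9)·(11) − (2)·(14) = 71
since m = R²·85 − 71²:  R² = (5041 + 399) / 85 = 64
R = √64 = 8  ⇒  r_B = 8 − 3 = 5

rB=5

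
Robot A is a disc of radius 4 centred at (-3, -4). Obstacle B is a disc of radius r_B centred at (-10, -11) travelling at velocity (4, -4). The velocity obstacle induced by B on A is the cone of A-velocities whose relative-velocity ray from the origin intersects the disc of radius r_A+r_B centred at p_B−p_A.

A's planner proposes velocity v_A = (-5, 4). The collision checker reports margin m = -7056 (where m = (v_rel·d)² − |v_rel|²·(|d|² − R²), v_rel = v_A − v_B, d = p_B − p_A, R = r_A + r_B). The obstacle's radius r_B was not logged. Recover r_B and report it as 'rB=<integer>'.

m = -7056
d = (-7, -7);  v_rel = (-9, 8),  |v_rel|² = 145
v_rel×d = (-9)·(-7) − (8)·(-7) = 119
since m = R²·145 − 119²:  R² = (14161 + -7056) / 145 = 49
R = √49 = 7  ⇒  r_B = 7 − 4 = 3

rB=3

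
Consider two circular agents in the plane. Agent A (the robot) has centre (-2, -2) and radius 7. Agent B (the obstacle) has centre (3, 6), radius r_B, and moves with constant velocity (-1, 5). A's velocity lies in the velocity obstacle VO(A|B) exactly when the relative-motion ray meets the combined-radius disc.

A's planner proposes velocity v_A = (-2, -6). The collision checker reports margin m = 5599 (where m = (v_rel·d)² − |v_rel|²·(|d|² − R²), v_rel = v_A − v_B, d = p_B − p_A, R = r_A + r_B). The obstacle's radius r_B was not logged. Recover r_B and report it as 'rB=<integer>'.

m = 5599
d = (5, 8);  v_rel = (-1, -11),  |v_rel|² = 122
v_rel×d = (-1)·(8) − (-11)·(5) = 47
since m = R²·122 − 47²:  R² = (2209 + 5599) / 122 = 64
R = √64 = 8  ⇒  r_B = 8 − 7 = 1

rB=1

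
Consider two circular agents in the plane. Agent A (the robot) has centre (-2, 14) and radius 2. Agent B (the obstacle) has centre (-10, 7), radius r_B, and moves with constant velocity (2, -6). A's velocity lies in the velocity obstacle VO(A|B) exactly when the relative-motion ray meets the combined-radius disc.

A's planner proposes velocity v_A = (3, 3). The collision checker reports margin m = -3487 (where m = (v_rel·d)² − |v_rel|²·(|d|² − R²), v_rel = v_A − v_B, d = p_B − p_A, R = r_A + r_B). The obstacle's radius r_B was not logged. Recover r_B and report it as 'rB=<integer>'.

m = -3487
d = (-8, -7);  v_rel = (1, 9),  |v_rel|² = 82
v_rel×d = (1)·(-7) − (9)·(-8) = 65
since m = R²·82 − 65²:  R² = (4225 + -3487) / 82 = 9
R = √9 = 3  ⇒  r_B = 3 − 2 = 1

rB=1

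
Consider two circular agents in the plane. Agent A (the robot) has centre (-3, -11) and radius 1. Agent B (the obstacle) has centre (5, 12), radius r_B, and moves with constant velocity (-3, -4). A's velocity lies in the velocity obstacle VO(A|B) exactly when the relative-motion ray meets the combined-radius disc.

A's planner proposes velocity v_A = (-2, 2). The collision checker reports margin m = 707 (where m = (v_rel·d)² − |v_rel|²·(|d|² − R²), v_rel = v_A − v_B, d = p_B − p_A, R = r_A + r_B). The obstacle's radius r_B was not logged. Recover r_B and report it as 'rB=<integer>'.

m = 707
d = (8, 23);  v_rel = (1, 6),  |v_rel|² = 37
v_rel×d = (1)·(23) − (6)·(8) = -25
since m = R²·37 − (-25)²:  R² = (625 + 707) / 37 = 36
R = √36 = 6  ⇒  r_B = 6 − 1 = 5

rB=5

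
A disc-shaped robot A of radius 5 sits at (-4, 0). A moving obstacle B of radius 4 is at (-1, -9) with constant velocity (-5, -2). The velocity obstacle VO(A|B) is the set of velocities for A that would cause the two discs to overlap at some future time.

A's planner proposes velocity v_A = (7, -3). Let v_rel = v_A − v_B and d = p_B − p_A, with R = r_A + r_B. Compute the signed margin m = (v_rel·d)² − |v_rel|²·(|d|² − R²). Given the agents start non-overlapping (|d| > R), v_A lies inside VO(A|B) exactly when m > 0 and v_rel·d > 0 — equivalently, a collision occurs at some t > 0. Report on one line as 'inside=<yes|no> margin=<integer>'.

d = (3, -9),  |d|² = 90;  R = 5+4 = 9,  c = 90−9² = 9
v_rel = (12, -1),  |v_rel|² = 145;  v_rel·d = (12)·(3) + (-1)·(-9) = 45
145·t² − 90·t + 9 = 0  ⇒  m = 45² − 145·9 = 720
m = 720 > 0,  v_rel·d = 45 > 0  ⇒  inside

inside=yes margin=720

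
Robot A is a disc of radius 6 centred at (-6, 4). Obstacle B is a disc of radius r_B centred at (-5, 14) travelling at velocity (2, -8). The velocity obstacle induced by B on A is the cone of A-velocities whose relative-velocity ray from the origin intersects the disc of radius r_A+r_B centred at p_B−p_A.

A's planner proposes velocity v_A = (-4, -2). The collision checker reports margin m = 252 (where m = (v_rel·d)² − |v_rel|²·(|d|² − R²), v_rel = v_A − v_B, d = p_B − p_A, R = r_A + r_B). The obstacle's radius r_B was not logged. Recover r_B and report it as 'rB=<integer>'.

m = 252
d = (1, 10);  v_rel = (-6, 6),  |v_rel|² = 72
v_rel×d = (-6)·(10) − (6)·(1) = -66
since m = R²·72 − (-66)²:  R² = (4356 + 252) / 72 = 64
R = √64 = 8  ⇒  r_B = 8 − 6 = 2

rB=2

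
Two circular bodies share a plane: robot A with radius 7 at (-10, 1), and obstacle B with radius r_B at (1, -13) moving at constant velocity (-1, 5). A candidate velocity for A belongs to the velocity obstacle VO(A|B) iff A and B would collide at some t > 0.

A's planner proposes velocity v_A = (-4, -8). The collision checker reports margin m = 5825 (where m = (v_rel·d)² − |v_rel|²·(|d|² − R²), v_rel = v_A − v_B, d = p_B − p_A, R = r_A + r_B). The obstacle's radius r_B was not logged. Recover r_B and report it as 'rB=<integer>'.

m = 5825
d = (11, -14);  v_rel = (-3, -13),  |v_rel|² = 178
v_rel×d = (-3)·(-14) − (-13)·(11) = 185
since m = R²·178 − 185²:  R² = (34225 + 5825) / 178 = 225
R = √225 = 15  ⇒  r_B = 15 − 7 = 8

rB=8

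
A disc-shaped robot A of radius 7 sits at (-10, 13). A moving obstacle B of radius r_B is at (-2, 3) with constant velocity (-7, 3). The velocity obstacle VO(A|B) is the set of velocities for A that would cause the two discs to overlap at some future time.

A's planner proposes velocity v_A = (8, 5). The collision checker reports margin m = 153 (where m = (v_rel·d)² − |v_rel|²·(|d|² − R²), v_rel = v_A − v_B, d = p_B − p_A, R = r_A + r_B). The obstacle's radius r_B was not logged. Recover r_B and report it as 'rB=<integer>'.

m = 153
d = (8, -10);  v_rel = (15, 2),  |v_rel|² = 229
v_rel×d = (15)·(-10) − (2)·(8) = -166
since m = R²·229 − (-166)²:  R² = (27556 + 153) / 229 = 121
R = √121 = 11  ⇒  r_B = 11 − 7 = 4

rB=4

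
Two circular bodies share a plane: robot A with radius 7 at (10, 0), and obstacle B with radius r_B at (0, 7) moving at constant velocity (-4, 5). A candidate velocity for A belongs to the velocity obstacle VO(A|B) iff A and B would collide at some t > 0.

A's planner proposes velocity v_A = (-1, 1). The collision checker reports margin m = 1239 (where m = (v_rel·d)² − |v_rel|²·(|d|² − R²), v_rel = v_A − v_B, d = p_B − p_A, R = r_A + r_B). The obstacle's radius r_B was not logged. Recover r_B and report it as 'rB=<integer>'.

m = 1239
d = (-10, 7);  v_rel = (3, -4),  |v_rel|² = 25
v_rel×d = (3)·(7) − (-4)·(-10) = -19
since m = R²·25 − (-19)²:  R² = (361 + 1239) / 25 = 64
R = √64 = 8  ⇒  r_B = 8 − 7 = 1

rB=1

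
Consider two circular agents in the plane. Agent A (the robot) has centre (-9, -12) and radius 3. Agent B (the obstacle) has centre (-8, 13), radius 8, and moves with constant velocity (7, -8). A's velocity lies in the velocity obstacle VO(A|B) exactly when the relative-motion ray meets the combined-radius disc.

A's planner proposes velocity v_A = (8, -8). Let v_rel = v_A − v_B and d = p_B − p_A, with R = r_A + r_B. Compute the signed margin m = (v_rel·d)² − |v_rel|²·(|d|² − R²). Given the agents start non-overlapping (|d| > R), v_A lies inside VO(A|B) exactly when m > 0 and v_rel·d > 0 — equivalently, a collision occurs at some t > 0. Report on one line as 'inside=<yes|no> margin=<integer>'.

d = (1, 25),  |d|² = 626;  R = 3+8 = 11,  c = 626−11² = 505
v_rel = (1, 0),  |v_rel|² = 1;  v_rel·d = (1)·(1) + (0)·(25) = 1
1·t² − 2·t + 505 = 0  ⇒  m = 1² − 1·505 = -504
m = -504 < 0,  v_rel·d = 1 > 0  ⇒  outside

inside=no margin=-504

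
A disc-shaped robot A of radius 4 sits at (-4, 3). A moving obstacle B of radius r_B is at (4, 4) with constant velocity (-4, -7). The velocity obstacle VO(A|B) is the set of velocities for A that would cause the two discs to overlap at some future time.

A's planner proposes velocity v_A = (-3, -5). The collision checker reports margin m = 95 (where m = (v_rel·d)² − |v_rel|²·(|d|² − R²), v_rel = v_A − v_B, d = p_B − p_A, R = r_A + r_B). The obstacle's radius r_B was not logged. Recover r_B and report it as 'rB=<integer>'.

m = 95
d = (8, 1);  v_rel = (1, 2),  |v_rel|² = 5
v_rel×d = (1)·(1) − (2)·(8) = -15
since m = R²·5 − (-15)²:  R² = (225 + 95) / 5 = 64
R = √64 = 8  ⇒  r_B = 8 − 4 = 4

rB=4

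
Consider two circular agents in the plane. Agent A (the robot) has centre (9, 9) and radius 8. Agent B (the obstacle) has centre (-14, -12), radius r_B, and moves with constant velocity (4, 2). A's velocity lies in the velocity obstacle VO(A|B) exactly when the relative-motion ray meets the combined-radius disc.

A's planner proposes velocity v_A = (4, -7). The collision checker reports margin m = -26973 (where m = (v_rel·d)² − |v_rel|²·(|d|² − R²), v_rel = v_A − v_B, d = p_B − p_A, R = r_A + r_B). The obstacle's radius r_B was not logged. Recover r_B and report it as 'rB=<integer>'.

m = -26973
d = (-23, -21);  v_rel = (0, -9),  |v_rel|² = 81
v_rel×d = (0)·(-21) − (-9)·(-23) = -207
since m = R²·81 − (-207)²:  R² = (42849 + -26973) / 81 = 196
R = √196 = 14  ⇒  r_B = 14 − 8 = 6

rB=6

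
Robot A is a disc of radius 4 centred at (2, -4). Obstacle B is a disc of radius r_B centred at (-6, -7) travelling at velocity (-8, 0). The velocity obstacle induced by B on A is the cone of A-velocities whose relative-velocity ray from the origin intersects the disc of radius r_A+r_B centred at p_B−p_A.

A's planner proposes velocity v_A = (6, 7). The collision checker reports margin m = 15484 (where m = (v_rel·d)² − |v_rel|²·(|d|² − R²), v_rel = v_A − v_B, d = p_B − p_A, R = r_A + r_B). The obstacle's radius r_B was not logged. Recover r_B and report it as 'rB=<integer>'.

m = 15484
d = (-8, -3);  v_rel = (14, 7),  |v_rel|² = 245
v_rel×d = (14)·(-3) − (7)·(-8) = 14
since m = R²·245 − 14²:  R² = (196 + 15484) / 245 = 64
R = √64 = 8  ⇒  r_B = 8 − 4 = 4

rB=4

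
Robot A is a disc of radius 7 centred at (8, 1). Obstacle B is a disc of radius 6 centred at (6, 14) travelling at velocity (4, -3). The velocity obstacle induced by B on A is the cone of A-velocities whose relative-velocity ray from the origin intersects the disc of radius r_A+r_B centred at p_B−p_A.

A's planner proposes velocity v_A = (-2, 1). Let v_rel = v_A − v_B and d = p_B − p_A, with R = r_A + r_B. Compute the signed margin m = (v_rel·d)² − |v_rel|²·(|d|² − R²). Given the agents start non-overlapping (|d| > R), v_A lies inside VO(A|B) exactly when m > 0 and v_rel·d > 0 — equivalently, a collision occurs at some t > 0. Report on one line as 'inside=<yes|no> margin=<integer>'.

d = (-2, 13),  |d|² = 173;  R = 7+6 = 13,  c = 173−13² = 4
v_rel = (-6, 4),  |v_rel|² = 52;  v_rel·d = (-6)·(-2) + (4)·(13) = 64
52·t² − 128·t + 4 = 0  ⇒  m = 64² − 52·4 = 3888
m = 3888 > 0,  v_rel·d = 64 > 0  ⇒  inside

inside=yes margin=3888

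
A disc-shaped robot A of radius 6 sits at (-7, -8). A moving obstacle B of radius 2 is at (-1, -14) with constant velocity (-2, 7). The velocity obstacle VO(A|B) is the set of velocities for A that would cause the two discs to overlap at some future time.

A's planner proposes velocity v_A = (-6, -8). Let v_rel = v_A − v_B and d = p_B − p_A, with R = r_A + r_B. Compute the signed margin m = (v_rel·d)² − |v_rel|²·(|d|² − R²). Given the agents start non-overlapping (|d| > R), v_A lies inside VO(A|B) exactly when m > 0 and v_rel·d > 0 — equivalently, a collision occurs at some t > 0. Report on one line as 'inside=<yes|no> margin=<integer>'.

d = (6, -6),  |d|² = 72;  R = 6+2 = 8,  c = 72−8² = 8
v_rel = (-4, -15),  |v_rel|² = 241;  v_rel·d = (-4)·(6) + (-15)·(-6) = 66
241·t² − 132·t + 8 = 0  ⇒  m = 66² − 241·8 = 2428
m = 2428 > 0,  v_rel·d = 66 > 0  ⇒  inside

inside=yes margin=2428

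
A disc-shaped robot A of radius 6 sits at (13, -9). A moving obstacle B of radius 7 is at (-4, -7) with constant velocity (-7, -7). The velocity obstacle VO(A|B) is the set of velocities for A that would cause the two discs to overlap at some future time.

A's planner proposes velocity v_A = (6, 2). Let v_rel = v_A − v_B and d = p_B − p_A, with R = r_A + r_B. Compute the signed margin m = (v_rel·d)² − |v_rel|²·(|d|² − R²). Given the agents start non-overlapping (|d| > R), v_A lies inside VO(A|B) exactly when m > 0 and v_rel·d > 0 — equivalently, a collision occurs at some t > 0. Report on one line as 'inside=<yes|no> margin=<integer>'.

d = (-17, 2),  |d|² = 293;  R = 6+7 = 13,  c = 293−13² = 124
v_rel = (13, 9),  |v_rel|² = 250;  v_rel·d = (13)·(-17) + (9)·(2) = -203
250·t² + 406·t + 124 = 0  ⇒  m = (-203)² − 250·124 = 10209
m = 10209 > 0,  v_rel·d = -203 < 0  ⇒  outside

inside=no margin=10209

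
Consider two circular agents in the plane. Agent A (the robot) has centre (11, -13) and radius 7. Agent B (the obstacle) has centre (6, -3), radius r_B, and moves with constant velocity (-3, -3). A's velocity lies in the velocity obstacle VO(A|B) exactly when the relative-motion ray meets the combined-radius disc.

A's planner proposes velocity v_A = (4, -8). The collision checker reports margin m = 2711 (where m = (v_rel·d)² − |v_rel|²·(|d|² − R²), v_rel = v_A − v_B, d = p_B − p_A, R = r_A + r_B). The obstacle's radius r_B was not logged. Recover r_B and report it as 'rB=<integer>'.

m = 2711
d = (-5, 10);  v_rel = (7, -5),  |v_rel|² = 74
v_rel×d = (7)·(10) − (-5)·(-5) = 45
since m = R²·74 − 45²:  R² = (2025 + 2711) / 74 = 64
R = √64 = 8  ⇒  r_B = 8 − 7 = 1

rB=1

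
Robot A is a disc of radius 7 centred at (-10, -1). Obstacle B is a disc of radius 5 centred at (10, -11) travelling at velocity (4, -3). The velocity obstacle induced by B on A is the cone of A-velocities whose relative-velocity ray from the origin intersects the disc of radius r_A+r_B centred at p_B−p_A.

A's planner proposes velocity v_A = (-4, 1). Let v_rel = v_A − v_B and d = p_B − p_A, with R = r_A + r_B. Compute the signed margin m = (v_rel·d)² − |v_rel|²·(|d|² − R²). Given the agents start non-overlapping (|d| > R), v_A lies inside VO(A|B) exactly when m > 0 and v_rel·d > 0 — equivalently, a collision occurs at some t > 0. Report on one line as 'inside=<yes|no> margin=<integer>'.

d = (20, -10),  |d|² = 500;  R = 7+5 = 12,  c = 500−12² = 356
v_rel = (-8, 4),  |v_rel|² = 80;  v_rel·d = (-8)·(20) + (4)·(-10) = -200
80·t² + 400·t + 356 = 0  ⇒  m = (-200)² − 80·356 = 11520
m = 11520 > 0,  v_rel·d = -200 < 0  ⇒  outside

inside=no margin=11520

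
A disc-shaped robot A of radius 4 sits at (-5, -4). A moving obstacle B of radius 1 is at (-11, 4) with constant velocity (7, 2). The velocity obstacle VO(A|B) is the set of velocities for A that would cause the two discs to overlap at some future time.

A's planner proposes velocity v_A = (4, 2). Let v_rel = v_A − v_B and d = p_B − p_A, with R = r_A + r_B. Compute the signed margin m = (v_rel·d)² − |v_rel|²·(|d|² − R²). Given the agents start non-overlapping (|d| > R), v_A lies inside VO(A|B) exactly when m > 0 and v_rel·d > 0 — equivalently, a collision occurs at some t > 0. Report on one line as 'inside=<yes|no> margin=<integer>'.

d = (-6, 8),  |d|² = 100;  R = 4+1 = 5,  c = 100−5² = 75
v_rel = (-3, 0),  |v_rel|² = 9;  v_rel·d = (-3)·(-6) + (0)·(8) = 18
9·t² − 36·t + 75 = 0  ⇒  m = 18² − 9·75 = -351
m = -351 < 0,  v_rel·d = 18 > 0  ⇒  outside

inside=no margin=-351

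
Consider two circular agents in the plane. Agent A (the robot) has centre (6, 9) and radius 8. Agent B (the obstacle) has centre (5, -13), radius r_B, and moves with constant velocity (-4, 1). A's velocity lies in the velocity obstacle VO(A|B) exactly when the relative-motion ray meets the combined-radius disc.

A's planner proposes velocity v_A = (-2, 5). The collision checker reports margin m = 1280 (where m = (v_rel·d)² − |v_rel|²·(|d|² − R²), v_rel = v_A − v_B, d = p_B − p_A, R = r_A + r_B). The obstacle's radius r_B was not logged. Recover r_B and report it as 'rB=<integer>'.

m = 1280
d = (-1, -22);  v_rel = (2, 4),  |v_rel|² = 20
v_rel×d = (2)·(-22) − (4)·(-1) = -40
since m = R²·20 − (-40)²:  R² = (1600 + 1280) / 20 = 144
R = √144 = 12  ⇒  r_B = 12 − 8 = 4

rB=4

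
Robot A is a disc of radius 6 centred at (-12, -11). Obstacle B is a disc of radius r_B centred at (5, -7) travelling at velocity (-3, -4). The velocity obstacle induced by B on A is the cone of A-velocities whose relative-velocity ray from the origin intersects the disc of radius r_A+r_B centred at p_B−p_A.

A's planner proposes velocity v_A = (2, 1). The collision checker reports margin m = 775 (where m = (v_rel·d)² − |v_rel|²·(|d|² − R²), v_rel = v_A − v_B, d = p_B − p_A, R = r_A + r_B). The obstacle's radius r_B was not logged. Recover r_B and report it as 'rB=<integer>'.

m = 775
d = (17, 4);  v_rel = (5, 5),  |v_rel|² = 50
v_rel×d = (5)·(4) − (5)·(17) = -65
since m = R²·50 − (-65)²:  R² = (4225 + 775) / 50 = 100
R = √100 = 10  ⇒  r_B = 10 − 6 = 4

rB=4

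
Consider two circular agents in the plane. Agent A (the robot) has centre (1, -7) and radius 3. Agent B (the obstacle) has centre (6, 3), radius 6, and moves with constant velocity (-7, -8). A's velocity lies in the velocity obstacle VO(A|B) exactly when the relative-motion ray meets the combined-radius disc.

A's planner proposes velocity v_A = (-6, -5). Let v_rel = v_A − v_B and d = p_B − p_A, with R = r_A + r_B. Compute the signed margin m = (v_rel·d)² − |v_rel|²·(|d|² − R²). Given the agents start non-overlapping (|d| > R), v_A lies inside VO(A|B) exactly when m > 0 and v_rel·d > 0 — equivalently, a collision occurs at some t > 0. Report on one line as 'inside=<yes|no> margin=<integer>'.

d = (5, 10),  |d|² = 125;  R = 3+6 = 9,  c = 125−9² = 44
v_rel = (1, 3),  |v_rel|² = 10;  v_rel·d = (1)·(5) + (3)·(10) = 35
10·t² − 70·t + 44 = 0  ⇒  m = 35² − 10·44 = 785
m = 785 > 0,  v_rel·d = 35 > 0  ⇒  inside

inside=yes margin=785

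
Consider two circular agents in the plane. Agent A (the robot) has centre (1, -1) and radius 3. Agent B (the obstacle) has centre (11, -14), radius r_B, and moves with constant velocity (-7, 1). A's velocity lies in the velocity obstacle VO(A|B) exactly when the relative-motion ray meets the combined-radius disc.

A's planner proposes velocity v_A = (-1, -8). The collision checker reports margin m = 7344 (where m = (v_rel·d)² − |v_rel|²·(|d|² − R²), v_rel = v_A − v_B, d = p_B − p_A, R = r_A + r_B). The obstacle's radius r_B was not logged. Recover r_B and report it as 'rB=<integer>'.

m = 7344
d = (10, -13);  v_rel = (6, -9),  |v_rel|² = 117
v_rel×d = (6)·(-13) − (-9)·(10) = 12
since m = R²·117 − 12²:  R² = (144 + 7344) / 117 = 64
R = √64 = 8  ⇒  r_B = 8 − 3 = 5

rB=5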